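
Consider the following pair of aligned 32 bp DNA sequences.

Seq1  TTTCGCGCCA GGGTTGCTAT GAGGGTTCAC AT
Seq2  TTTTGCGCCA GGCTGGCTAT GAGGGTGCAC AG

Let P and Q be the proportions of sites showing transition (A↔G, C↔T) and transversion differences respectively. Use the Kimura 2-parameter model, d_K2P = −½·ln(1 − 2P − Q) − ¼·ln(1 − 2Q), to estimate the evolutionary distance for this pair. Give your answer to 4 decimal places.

0.1757

The sequences differ at positions 4 (C/T, transition), 13 (G/C, transversion), 15 (T/G, transversion), 27 (T/G, transversion), 32 (T/G, transversion).
Of the 5 differences, 1 transition and 4 transversions over 32 sites: P = 1/32 = 0.031250, Q = 4/32 = 0.125000.
d = −0.5·ln(0.812500) − 0.25·ln(0.750000) = −0.5·(-0.207639) − 0.25·(-0.287682) = 0.1757.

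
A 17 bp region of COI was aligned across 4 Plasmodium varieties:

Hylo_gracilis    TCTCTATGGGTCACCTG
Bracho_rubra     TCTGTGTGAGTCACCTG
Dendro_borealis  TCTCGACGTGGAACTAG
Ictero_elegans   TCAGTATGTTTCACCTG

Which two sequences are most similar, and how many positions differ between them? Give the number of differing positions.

Pairwise Hamming distances:
  Hylo_gracilis vs Bracho_rubra: 3
  Hylo_gracilis vs Dendro_borealis: 7
  Hylo_gracilis vs Ictero_elegans: 4
  Bracho_rubra vs Dendro_borealis: 9
  Bracho_rubra vs Ictero_elegans: 4
  Dendro_borealis vs Ictero_elegans: 9
The smallest is 3, between Hylo_gracilis and Bracho_rubra.

3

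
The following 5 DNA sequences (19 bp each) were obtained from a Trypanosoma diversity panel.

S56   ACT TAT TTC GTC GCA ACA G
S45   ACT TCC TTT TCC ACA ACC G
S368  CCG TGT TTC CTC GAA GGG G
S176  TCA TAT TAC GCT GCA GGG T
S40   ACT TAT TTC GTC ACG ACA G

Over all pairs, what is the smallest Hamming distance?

Pairwise Hamming distances:
  S56 vs S45: 7
  S56 vs S368: 8
  S56 vs S176: 9
  S56 vs S40: 2
  S45 vs S368: 12
  S45 vs S176: 13
  S45 vs S40: 7
  S368 vs S176: 9
  S368 vs S40: 10
  S176 vs S40: 11
The smallest is 2, between S56 and S40.

2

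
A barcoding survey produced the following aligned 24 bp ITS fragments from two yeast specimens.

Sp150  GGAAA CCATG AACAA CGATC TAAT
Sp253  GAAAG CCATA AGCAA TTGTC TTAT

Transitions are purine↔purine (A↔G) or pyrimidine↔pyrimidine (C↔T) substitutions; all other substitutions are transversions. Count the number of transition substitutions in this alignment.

6

The sequences differ at positions 2 (G/A, transition), 5 (A/G, transition), 10 (G/A, transition), 12 (A/G, transition), 16 (C/T, transition), 17 (G/T, transversion), 18 (A/G, transition), 22 (A/T, transversion).
Of the 8 differences, 6 transitions and 2 transversions, so the answer is 6.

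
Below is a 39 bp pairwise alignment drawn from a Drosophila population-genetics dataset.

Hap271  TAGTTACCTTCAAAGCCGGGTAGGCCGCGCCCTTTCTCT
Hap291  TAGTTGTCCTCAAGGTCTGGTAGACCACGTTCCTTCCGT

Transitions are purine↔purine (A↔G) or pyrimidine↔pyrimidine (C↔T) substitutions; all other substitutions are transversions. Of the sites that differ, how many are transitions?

Mismatches occur at site 6 (A↔G, transition), site 7 (C↔T, transition), site 9 (T↔C, transition), site 14 (A↔G, transition), site 16 (C↔T, transition), site 18 (G↔T, transversion), site 24 (G↔A, transition), site 27 (G↔A, transition), site 30 (C↔T, transition), site 31 (C↔T, transition), site 33 (T↔C, transition), site 37 (T↔C, transition), site 38 (C↔G, transversion).
Of the 13 differences, 11 transitions and 2 transversions, so the answer is 11.

11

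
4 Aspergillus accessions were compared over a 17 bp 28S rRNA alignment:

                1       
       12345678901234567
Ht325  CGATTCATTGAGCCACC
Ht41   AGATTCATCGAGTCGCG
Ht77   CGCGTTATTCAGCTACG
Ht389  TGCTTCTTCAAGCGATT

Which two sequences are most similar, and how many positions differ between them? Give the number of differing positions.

5

Pairwise Hamming distances:
  Ht325 vs Ht41: 5
  Ht325 vs Ht77: 6
  Ht325 vs Ht389: 8
  Ht41 vs Ht77: 9
  Ht41 vs Ht389: 9
  Ht77 vs Ht389: 9
The smallest is 5, between Ht325 and Ht41.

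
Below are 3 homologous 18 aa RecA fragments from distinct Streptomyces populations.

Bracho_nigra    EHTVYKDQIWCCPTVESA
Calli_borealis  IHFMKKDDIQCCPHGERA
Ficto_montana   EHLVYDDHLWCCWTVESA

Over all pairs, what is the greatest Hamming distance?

Pairwise Hamming distances:
  Bracho_nigra vs Calli_borealis: 9
  Bracho_nigra vs Ficto_montana: 5
  Calli_borealis vs Ficto_montana: 12
The largest is 12, between Calli_borealis and Ficto_montana.

12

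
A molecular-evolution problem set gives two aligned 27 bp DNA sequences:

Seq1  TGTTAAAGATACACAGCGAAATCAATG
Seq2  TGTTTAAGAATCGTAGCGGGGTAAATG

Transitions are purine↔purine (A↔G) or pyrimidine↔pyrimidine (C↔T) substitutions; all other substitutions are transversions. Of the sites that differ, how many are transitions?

5

Differing sites — 5:A/T (Tv); 10:T/A (Tv); 11:A/T (Tv); 13:A/G (Ti); 14:C/T (Ti); 19:A/G (Ti); 20:A/G (Ti); 21:A/G (Ti); 23:C/A (Tv).
Of the 9 differences, 5 transitions and 4 transversions, so the answer is 5.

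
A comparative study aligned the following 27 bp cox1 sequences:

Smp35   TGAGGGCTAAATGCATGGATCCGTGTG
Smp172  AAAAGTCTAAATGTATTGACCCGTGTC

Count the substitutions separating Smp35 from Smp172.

8

The sequences differ at positions 1 (T/A), 2 (G/A), 4 (G/A), 6 (G/T), 14 (C/T), 17 (G/T), 20 (T/C), 27 (G/C).
That gives 8 mismatches out of 27 aligned sites, so the Hamming distance is 8.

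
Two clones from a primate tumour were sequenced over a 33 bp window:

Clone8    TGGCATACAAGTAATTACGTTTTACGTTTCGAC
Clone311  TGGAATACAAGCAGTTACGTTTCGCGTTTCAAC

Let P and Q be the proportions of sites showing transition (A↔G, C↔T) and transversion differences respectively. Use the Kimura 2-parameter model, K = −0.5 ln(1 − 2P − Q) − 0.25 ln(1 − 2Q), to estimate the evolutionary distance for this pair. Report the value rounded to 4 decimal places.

0.2184

Mismatches occur at site 4 (C→A, transversion), site 12 (T→C, transition), site 14 (A→G, transition), site 23 (T→C, transition), site 24 (A→G, transition), site 31 (G→A, transition).
Of the 6 differences, 5 transitions and 1 transversion over 33 sites: P = 5/33 = 0.151515, Q = 1/33 = 0.030303.
d = −0.5·ln(0.666667) − 0.25·ln(0.939394) = −0.5·(-0.405465) − 0.25·(-0.062520) = 0.2184.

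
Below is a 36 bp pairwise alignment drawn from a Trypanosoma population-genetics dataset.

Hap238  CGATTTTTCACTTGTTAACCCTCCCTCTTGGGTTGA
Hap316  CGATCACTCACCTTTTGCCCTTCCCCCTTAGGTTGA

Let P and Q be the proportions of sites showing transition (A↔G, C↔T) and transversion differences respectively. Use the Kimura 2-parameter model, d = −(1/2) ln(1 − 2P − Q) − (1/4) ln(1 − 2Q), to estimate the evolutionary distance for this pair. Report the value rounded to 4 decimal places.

0.3651

Differing sites — 5:T/C (Ti); 6:T/A (Tv); 7:T/C (Ti); 12:T/C (Ti); 14:G/T (Tv); 17:A/G (Ti); 18:A/C (Tv); 21:C/T (Ti); 26:T/C (Ti); 30:G/A (Ti).
Of the 10 differences, 7 transitions and 3 transversions over 36 sites: P = 7/36 = 0.194444, Q = 3/36 = 0.083333.
d = −0.5·ln(0.527779) − 0.25·ln(0.833334) = −0.5·(-0.639078) − 0.25·(-0.182321) = 0.3651.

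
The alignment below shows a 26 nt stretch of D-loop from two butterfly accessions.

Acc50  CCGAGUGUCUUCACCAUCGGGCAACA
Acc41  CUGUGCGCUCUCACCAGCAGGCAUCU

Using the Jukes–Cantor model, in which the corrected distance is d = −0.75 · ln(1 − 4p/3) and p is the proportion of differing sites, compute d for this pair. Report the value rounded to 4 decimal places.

0.5393

Differing sites — 2:C/U; 4:A/U; 6:U/C; 8:U/C; 9:C/U; 10:U/C; 17:U/G; 19:G/A; 24:A/U; 26:A/U.
p = 10/26 = 0.384615.
d = −0.75 · ln(1 − (4/3)·0.384615) = −0.75 · ln(0.487180) = −0.75 · (-0.719122) = 0.5393.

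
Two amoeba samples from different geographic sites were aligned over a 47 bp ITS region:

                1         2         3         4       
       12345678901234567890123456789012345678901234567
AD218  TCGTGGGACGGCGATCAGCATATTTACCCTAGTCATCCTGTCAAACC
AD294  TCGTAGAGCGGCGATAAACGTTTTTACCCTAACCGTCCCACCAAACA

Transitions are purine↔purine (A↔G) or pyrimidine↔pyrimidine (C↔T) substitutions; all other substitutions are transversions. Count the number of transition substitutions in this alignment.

Mismatches occur at site 5 (G↔A, transition), site 7 (G↔A, transition), site 8 (A↔G, transition), site 16 (C↔A, transversion), site 18 (G↔A, transition), site 20 (A↔G, transition), site 22 (A↔T, transversion), site 32 (G↔A, transition), site 33 (T↔C, transition), site 35 (A↔G, transition), site 39 (T↔C, transition), site 40 (G↔A, transition), site 41 (T↔C, transition), site 47 (C↔A, transversion).
Of the 14 differences, 11 transitions and 3 transversions, so the answer is 11.

11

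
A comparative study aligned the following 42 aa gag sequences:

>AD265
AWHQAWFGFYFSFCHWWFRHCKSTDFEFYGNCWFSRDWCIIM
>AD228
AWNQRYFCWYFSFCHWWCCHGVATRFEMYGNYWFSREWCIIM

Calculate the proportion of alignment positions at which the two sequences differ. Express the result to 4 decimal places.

0.3333

Differing sites — 3:H/N; 5:A/R; 6:W/Y; 8:G/C; 9:F/W; 18:F/C; 19:R/C; 21:C/G; 22:K/V; 23:S/A; 25:D/R; 28:F/M; 32:C/Y; 37:D/E.
There are 14 differences over 42 sites, so p = 14/42 = 0.3333.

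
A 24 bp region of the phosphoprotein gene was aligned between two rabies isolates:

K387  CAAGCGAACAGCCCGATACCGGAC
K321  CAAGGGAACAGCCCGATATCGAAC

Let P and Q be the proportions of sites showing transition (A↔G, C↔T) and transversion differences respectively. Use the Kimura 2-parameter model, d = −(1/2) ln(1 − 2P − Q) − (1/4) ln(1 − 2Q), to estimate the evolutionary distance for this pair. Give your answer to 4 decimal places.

Mismatches occur at site 5 (C→G, transversion), site 19 (C→T, transition), site 22 (G→A, transition).
Of the 3 differences, 2 transitions and 1 transversion over 24 sites: P = 2/24 = 0.083333, Q = 1/24 = 0.041667.
d = −0.5·ln(0.791667) − 0.25·ln(0.916666) = −0.5·(-0.233614) − 0.25·(-0.087012) = 0.1386.

0.1386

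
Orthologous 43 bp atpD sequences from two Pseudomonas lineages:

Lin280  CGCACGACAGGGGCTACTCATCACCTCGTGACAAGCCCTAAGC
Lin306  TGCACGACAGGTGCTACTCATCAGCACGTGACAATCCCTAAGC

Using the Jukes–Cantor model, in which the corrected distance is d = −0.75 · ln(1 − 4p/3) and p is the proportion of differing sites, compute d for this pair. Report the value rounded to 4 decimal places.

0.1263

Differing sites — 1:C/T; 12:G/T; 24:C/G; 26:T/A; 35:G/T.
p = 5/43 = 0.116279.
d = −0.75 · ln(1 − (4/3)·0.116279) = −0.75 · ln(0.844961) = −0.75 · (-0.168465) = 0.1263.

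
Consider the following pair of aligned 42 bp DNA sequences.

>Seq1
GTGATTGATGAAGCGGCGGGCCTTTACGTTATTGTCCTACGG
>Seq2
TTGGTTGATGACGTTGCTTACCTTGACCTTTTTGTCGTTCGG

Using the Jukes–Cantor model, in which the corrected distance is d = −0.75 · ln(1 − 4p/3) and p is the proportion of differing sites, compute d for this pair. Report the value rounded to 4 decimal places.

The sequences differ at positions 1 (G/T), 4 (A/G), 12 (A/C), 14 (C/T), 15 (G/T), 18 (G/T), 19 (G/T), 20 (G/A), 25 (T/G), 28 (G/C), 31 (A/T), 37 (C/G), 39 (A/T).
p = 13/42 = 0.309524.
d = −0.75 · ln(1 − (4/3)·0.309524) = −0.75 · ln(0.587301) = −0.75 · (-0.532218) = 0.3992.

0.3992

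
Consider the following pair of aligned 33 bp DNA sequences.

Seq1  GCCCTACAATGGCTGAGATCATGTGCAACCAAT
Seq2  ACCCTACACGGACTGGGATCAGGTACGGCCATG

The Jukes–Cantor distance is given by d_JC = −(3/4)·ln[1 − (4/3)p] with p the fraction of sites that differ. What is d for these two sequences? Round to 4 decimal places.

The sequences differ at positions 1 (G/A), 9 (A/C), 10 (T/G), 12 (G/A), 16 (A/G), 22 (T/G), 25 (G/A), 27 (A/G), 28 (A/G), 32 (A/T), 33 (T/G).
p = 11/33 = 0.333333.
d = −0.75 · ln(1 − (4/3)·0.333333) = −0.75 · ln(0.555556) = −0.75 · (-0.587786) = 0.4408.

0.4408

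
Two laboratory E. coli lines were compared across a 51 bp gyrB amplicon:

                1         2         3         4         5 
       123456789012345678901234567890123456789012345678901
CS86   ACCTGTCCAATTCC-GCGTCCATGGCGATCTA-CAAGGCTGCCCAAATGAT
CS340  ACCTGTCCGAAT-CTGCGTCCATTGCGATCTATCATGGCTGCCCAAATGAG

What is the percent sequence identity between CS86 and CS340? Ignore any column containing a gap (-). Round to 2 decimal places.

89.58%

Excluding the 3 gap columns leaves 48 comparable sites.
Differing sites — 9:A/G; 11:T/A; 24:G/T; 36:A/T; 51:T/G.
43 of the 48 comparable sites match, so the percent identity is 43/48 × 100 = 89.58%.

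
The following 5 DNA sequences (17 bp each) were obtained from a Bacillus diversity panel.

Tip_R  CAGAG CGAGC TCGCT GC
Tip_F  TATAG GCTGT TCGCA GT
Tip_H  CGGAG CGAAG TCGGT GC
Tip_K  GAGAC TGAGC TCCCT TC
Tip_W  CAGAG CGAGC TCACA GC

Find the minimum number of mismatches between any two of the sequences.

Pairwise Hamming distances:
  Tip_R vs Tip_F: 8
  Tip_R vs Tip_H: 4
  Tip_R vs Tip_K: 5
  Tip_R vs Tip_W: 2
  Tip_F vs Tip_H: 11
  Tip_F vs Tip_K: 11
  Tip_F vs Tip_W: 8
  Tip_H vs Tip_K: 9
  Tip_H vs Tip_W: 6
  Tip_K vs Tip_W: 6
The smallest is 2, between Tip_R and Tip_W.

2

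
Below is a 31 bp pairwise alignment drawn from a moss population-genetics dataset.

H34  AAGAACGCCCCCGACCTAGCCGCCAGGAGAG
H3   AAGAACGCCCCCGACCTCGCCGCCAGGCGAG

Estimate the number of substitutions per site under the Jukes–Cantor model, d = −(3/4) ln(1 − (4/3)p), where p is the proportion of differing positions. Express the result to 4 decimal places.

The sequences differ at positions 18 (A/C), 28 (A/C).
p = 2/31 = 0.064516.
d = −0.75 · ln(1 − (4/3)·0.064516) = −0.75 · ln(0.913979) = −0.75 · (-0.089948) = 0.0675.

0.0675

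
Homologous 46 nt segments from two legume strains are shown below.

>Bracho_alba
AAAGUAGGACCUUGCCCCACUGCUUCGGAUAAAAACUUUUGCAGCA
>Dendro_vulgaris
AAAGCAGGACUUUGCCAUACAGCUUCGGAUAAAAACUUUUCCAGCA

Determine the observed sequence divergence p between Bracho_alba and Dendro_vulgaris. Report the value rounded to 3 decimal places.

0.130

The sequences differ at positions 5 (U/C), 11 (C/U), 17 (C/A), 18 (C/U), 21 (U/A), 41 (G/C).
There are 6 differences over 46 sites, so p = 6/46 = 0.130.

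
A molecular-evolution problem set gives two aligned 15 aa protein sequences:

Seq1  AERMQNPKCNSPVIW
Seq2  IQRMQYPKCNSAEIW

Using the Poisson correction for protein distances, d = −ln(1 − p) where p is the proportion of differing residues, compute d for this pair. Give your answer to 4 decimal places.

0.4055

The sequences differ at positions 1 (A/I), 2 (E/Q), 6 (N/Y), 12 (P/A), 13 (V/E).
p = 5/15 = 0.333333.
d = −ln(1 − 0.333333) = −ln(0.666667) = 0.4055.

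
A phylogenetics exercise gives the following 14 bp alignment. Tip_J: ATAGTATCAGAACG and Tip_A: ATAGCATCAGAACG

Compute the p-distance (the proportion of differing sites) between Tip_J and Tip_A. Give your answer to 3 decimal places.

0.071

Differing sites — 5:T/C.
There are 1 differences over 14 sites, so p = 1/14 = 0.071.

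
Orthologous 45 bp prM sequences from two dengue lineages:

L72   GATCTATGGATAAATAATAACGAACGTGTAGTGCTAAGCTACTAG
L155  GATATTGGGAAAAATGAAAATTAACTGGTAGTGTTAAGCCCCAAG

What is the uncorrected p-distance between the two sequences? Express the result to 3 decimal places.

Differing sites — 4:C/A; 6:A/T; 7:T/G; 11:T/A; 16:A/G; 18:T/A; 21:C/T; 22:G/T; 26:G/T; 27:T/G; 34:C/T; 40:T/C; 41:A/C; 43:T/A.
There are 14 differences over 45 sites, so p = 14/45 = 0.311.

0.311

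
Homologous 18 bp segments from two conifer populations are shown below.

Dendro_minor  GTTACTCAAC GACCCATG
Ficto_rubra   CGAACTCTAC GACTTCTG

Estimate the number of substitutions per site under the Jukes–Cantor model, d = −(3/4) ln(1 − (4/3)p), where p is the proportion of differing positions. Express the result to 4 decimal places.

Differing sites — 1:G/C; 2:T/G; 3:T/A; 8:A/T; 14:C/T; 15:C/T; 16:A/C.
p = 7/18 = 0.388889.
d = −0.75 · ln(1 − (4/3)·0.388889) = −0.75 · ln(0.481481) = −0.75 · (-0.730889) = 0.5482.

0.5482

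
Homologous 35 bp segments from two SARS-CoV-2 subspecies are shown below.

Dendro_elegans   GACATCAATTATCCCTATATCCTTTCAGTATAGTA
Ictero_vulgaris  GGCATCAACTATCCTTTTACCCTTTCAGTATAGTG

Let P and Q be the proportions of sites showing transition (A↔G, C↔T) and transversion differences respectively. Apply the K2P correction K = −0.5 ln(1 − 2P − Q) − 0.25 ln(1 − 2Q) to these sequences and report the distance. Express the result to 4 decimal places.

0.2034

The sequences differ at positions 2 (A/G, transition), 9 (T/C, transition), 15 (C/T, transition), 17 (A/T, transversion), 20 (T/C, transition), 35 (A/G, transition).
Of the 6 differences, 5 transitions and 1 transversion over 35 sites: P = 5/35 = 0.142857, Q = 1/35 = 0.028571.
d = −0.5·ln(0.685715) − 0.25·ln(0.942858) = −0.5·(-0.377293) − 0.25·(-0.058840) = 0.2034.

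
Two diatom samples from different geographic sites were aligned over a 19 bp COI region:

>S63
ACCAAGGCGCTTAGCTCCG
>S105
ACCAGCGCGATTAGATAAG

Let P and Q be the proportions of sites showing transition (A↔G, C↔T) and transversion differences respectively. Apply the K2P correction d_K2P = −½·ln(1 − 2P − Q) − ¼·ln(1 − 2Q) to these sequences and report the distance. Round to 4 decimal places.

Mismatches occur at site 5 (A→G, transition), site 6 (G→C, transversion), site 10 (C→A, transversion), site 15 (C→A, transversion), site 17 (C→A, transversion), site 18 (C→A, transversion).
Of the 6 differences, 1 transition and 5 transversions over 19 sites: P = 1/19 = 0.052632, Q = 5/19 = 0.263158.
d = −0.5·ln(0.631578) − 0.25·ln(0.473684) = −0.5·(-0.459534) − 0.25·(-0.747215) = 0.4166.

0.4166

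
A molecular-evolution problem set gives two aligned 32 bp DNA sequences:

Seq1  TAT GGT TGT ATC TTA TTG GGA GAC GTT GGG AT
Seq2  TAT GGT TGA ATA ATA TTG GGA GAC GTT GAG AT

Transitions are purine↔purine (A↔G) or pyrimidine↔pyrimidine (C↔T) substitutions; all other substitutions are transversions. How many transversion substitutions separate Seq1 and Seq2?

The sequences differ at positions 9 (T/A, transversion), 12 (C/A, transversion), 13 (T/A, transversion), 29 (G/A, transition).
Of the 4 differences, 1 transition and 3 transversions, so the answer is 3.

3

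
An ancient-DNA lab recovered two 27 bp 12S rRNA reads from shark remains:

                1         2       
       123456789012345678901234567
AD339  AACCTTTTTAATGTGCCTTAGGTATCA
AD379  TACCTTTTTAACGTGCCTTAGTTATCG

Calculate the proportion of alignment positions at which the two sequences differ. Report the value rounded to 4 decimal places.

0.1481

The sequences differ at positions 1 (A/T), 12 (T/C), 22 (G/T), 27 (A/G).
There are 4 differences over 27 sites, so p = 4/27 = 0.1481.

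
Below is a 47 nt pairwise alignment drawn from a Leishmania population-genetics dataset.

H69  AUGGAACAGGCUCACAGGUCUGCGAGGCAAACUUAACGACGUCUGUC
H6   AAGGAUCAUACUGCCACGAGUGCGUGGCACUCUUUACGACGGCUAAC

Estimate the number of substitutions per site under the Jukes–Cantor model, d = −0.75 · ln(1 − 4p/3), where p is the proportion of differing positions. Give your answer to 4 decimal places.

0.4537

Differing sites — 2:U/A; 6:A/U; 9:G/U; 10:G/A; 13:C/G; 14:A/C; 17:G/C; 19:U/A; 20:C/G; 25:A/U; 30:A/C; 31:A/U; 35:A/U; 42:U/G; 45:G/A; 46:U/A.
p = 16/47 = 0.340426.
d = −0.75 · ln(1 − (4/3)·0.340426) = −0.75 · ln(0.546099) = −0.75 · (-0.604955) = 0.4537.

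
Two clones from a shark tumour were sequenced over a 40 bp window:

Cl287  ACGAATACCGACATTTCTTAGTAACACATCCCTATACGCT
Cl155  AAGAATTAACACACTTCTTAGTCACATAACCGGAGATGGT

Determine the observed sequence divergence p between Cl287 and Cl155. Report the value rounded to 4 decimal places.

0.3500

The sequences differ at positions 2 (C/A), 7 (A/T), 8 (C/A), 9 (C/A), 10 (G/C), 14 (T/C), 23 (A/C), 27 (C/T), 29 (T/A), 32 (C/G), 33 (T/G), 35 (T/G), 37 (C/T), 39 (C/G).
There are 14 differences over 40 sites, so p = 14/40 = 0.3500.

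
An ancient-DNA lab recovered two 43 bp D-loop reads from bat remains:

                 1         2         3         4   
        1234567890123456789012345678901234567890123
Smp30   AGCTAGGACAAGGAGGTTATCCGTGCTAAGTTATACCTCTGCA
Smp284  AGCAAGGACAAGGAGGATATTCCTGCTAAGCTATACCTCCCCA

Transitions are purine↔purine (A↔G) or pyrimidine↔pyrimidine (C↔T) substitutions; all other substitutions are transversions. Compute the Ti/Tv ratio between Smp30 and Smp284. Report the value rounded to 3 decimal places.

0.750

The sequences differ at positions 4 (T/A, transversion), 17 (T/A, transversion), 21 (C/T, transition), 23 (G/C, transversion), 31 (T/C, transition), 40 (T/C, transition), 41 (G/C, transversion).
Of the 7 differences, 3 transitions and 4 transversions, so Ti/Tv = 3/4 = 0.750.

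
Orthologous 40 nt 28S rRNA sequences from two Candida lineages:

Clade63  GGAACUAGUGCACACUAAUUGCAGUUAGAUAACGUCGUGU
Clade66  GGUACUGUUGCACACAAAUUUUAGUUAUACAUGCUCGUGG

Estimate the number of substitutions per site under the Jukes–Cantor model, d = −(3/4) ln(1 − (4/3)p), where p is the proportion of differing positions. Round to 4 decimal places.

0.3831

Mismatches occur at site 3 (A↔U), site 7 (A↔G), site 8 (G↔U), site 16 (U↔A), site 21 (G↔U), site 22 (C↔U), site 28 (G↔U), site 30 (U↔C), site 32 (A↔U), site 33 (C↔G), site 34 (G↔C), site 40 (U↔G).
p = 12/40 = 0.300000.
d = −0.75 · ln(1 − (4/3)·0.300000) = −0.75 · ln(0.600000) = −0.75 · (-0.510826) = 0.3831.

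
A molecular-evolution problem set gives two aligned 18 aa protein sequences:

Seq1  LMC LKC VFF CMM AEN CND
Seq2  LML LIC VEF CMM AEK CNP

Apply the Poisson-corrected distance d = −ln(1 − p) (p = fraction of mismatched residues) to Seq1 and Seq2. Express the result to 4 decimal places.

The sequences differ at positions 3 (C/L), 5 (K/I), 8 (F/E), 15 (N/K), 18 (D/P).
p = 5/18 = 0.277778.
d = −ln(1 − 0.277778) = −ln(0.722222) = 0.3254.

0.3254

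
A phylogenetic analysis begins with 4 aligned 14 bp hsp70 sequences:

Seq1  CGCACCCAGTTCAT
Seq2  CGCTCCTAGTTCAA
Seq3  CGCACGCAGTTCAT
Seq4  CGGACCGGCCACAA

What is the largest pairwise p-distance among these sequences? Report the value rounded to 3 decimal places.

0.571

Pairwise Hamming distances:
  Seq1 vs Seq2: 3
  Seq1 vs Seq3: 1
  Seq1 vs Seq4: 7
  Seq2 vs Seq3: 4
  Seq2 vs Seq4: 7
  Seq3 vs Seq4: 8
The largest is 8 mismatches, between Seq3 and Seq4; p = 8/14 = 0.571.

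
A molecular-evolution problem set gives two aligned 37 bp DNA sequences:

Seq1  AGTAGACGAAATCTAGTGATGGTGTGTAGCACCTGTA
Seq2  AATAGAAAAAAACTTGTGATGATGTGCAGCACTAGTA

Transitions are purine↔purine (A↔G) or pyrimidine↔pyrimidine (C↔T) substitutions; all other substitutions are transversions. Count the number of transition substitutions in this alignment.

Mismatches occur at site 2 (G→A, transition), site 7 (C→A, transversion), site 8 (G→A, transition), site 12 (T→A, transversion), site 15 (A→T, transversion), site 22 (G→A, transition), site 27 (T→C, transition), site 33 (C→T, transition), site 34 (T→A, transversion).
Of the 9 differences, 5 transitions and 4 transversions, so the answer is 5.

5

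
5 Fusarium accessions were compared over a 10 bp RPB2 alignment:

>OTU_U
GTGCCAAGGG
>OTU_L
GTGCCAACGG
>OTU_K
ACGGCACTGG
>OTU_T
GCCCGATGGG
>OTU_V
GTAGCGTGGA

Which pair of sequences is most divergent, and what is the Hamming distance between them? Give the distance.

7

Pairwise Hamming distances:
  OTU_U vs OTU_L: 1
  OTU_U vs OTU_K: 5
  OTU_U vs OTU_T: 4
  OTU_U vs OTU_V: 5
  OTU_L vs OTU_K: 5
  OTU_L vs OTU_T: 5
  OTU_L vs OTU_V: 6
  OTU_K vs OTU_T: 6
  OTU_K vs OTU_V: 7
  OTU_T vs OTU_V: 6
The largest is 7, between OTU_K and OTU_V.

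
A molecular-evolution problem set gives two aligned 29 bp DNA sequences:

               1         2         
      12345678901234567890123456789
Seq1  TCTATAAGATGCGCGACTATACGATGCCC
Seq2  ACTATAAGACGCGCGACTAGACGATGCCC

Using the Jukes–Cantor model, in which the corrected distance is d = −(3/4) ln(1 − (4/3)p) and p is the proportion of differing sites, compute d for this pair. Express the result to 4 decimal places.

Differing sites — 1:T/A; 10:T/C; 20:T/G.
p = 3/29 = 0.103448.
d = −0.75 · ln(1 − (4/3)·0.103448) = −0.75 · ln(0.862069) = −0.75 · (-0.148420) = 0.1113.

0.1113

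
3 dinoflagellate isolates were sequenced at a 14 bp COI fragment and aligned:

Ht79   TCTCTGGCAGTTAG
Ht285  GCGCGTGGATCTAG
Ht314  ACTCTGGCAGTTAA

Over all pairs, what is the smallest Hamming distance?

Pairwise Hamming distances:
  Ht79 vs Ht285: 7
  Ht79 vs Ht314: 2
  Ht285 vs Ht314: 8
The smallest is 2, between Ht79 and Ht314.

2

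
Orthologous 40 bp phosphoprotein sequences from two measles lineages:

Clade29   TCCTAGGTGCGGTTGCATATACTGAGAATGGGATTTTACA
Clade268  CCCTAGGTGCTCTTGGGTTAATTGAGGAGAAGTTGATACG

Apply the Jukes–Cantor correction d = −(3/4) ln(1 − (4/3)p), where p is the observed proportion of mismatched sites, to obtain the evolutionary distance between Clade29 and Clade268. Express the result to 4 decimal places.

0.5716

The sequences differ at positions 1 (T/C), 11 (G/T), 12 (G/C), 16 (C/G), 17 (A/G), 19 (A/T), 20 (T/A), 22 (C/T), 27 (A/G), 29 (T/G), 30 (G/A), 31 (G/A), 33 (A/T), 35 (T/G), 36 (T/A), 40 (A/G).
p = 16/40 = 0.400000.
d = −0.75 · ln(1 − (4/3)·0.400000) = −0.75 · ln(0.466667) = −0.75 · (-0.762139) = 0.5716.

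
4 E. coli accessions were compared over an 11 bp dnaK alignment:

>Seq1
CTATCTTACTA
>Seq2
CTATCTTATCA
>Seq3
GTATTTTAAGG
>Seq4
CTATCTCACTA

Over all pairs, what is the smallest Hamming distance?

1

Pairwise Hamming distances:
  Seq1 vs Seq2: 2
  Seq1 vs Seq3: 5
  Seq1 vs Seq4: 1
  Seq2 vs Seq3: 5
  Seq2 vs Seq4: 3
  Seq3 vs Seq4: 6
The smallest is 1, between Seq1 and Seq4.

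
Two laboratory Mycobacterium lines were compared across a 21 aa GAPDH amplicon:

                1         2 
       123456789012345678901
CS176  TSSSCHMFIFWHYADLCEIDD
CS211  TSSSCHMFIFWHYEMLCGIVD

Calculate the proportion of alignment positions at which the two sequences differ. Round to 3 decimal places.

The sequences differ at positions 14 (A/E), 15 (D/M), 18 (E/G), 20 (D/V).
There are 4 differences over 21 sites, so p = 4/21 = 0.190.

0.190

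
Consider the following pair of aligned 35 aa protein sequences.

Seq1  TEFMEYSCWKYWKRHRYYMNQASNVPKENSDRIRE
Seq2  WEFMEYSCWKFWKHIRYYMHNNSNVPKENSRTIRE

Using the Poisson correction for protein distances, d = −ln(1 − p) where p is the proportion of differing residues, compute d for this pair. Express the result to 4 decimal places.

Mismatches occur at site 1 (T↔W), site 11 (Y↔F), site 14 (R↔H), site 15 (H↔I), site 20 (N↔H), site 21 (Q↔N), site 22 (A↔N), site 31 (D↔R), site 32 (R↔T).
p = 9/35 = 0.257143.
d = −ln(1 − 0.257143) = −ln(0.742857) = 0.2973.

0.2973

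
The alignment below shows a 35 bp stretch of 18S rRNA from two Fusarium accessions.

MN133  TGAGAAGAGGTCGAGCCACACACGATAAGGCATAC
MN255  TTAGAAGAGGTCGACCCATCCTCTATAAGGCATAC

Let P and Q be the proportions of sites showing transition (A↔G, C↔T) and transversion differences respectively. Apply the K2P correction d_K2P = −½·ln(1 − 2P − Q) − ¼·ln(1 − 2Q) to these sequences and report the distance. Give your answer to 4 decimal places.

Mismatches occur at site 2 (G↔T, transversion), site 15 (G↔C, transversion), site 19 (C↔T, transition), site 20 (A↔C, transversion), site 22 (A↔T, transversion), site 24 (G↔T, transversion).
Of the 6 differences, 1 transition and 5 transversions over 35 sites: P = 1/35 = 0.028571, Q = 5/35 = 0.142857.
d = −0.5·ln(0.800001) − 0.25·ln(0.714286) = −0.5·(-0.223142) − 0.25·(-0.336472) = 0.1957.

0.1957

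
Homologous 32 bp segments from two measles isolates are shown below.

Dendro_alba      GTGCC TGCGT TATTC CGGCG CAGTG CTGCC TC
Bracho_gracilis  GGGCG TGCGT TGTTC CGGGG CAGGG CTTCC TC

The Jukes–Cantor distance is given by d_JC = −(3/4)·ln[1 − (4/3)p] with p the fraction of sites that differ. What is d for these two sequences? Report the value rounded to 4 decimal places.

Mismatches occur at site 2 (T→G), site 5 (C→G), site 12 (A→G), site 19 (C→G), site 24 (T→G), site 28 (G→T).
p = 6/32 = 0.187500.
d = −0.75 · ln(1 − (4/3)·0.187500) = −0.75 · ln(0.750000) = −0.75 · (-0.287682) = 0.2158.

0.2158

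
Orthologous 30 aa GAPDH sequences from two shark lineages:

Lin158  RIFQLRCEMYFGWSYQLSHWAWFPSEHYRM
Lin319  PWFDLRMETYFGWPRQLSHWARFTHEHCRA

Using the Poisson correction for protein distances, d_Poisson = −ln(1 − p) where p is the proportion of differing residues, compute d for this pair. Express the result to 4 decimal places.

The sequences differ at positions 1 (R/P), 2 (I/W), 4 (Q/D), 7 (C/M), 9 (M/T), 14 (S/P), 15 (Y/R), 22 (W/R), 24 (P/T), 25 (S/H), 28 (Y/C), 30 (M/A).
p = 12/30 = 0.400000.
d = −ln(1 − 0.400000) = −ln(0.600000) = 0.5108.

0.5108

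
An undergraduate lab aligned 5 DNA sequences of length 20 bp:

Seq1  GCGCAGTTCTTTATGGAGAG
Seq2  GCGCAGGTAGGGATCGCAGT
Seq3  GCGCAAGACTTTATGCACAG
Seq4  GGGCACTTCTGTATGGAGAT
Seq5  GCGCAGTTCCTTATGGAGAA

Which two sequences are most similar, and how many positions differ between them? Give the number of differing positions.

Pairwise Hamming distances:
  Seq1 vs Seq2: 10
  Seq1 vs Seq3: 5
  Seq1 vs Seq4: 4
  Seq1 vs Seq5: 2
  Seq2 vs Seq3: 12
  Seq2 vs Seq4: 10
  Seq2 vs Seq5: 10
  Seq3 vs Seq4: 8
  Seq3 vs Seq5: 7
  Seq4 vs Seq5: 5
The smallest is 2, between Seq1 and Seq5.

2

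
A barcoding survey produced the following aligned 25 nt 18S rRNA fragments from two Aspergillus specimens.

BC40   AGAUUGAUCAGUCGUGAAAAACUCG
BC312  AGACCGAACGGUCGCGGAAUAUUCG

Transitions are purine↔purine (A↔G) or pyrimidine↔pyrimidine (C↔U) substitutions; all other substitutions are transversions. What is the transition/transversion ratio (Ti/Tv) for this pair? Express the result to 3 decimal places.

Mismatches occur at site 4 (U/C, transition), site 5 (U/C, transition), site 8 (U/A, transversion), site 10 (A/G, transition), site 15 (U/C, transition), site 17 (A/G, transition), site 20 (A/U, transversion), site 22 (C/U, transition).
Of the 8 differences, 6 transitions and 2 transversions, so Ti/Tv = 6/2 = 3.000.

3.000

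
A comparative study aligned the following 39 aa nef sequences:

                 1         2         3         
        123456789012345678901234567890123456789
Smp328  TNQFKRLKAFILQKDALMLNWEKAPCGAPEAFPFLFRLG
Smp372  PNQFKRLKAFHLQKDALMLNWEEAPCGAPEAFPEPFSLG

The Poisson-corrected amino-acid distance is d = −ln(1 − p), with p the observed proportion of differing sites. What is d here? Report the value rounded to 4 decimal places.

0.1671

Differing sites — 1:T/P; 11:I/H; 23:K/E; 34:F/E; 35:L/P; 37:R/S.
p = 6/39 = 0.153846.
d = −ln(1 − 0.153846) = −ln(0.846154) = 0.1671.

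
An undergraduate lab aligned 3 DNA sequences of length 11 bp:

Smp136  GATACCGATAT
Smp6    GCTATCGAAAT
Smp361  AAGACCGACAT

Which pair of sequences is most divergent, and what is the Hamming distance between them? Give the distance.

Pairwise Hamming distances:
  Smp136 vs Smp6: 3
  Smp136 vs Smp361: 3
  Smp6 vs Smp361: 5
The largest is 5, between Smp6 and Smp361.

5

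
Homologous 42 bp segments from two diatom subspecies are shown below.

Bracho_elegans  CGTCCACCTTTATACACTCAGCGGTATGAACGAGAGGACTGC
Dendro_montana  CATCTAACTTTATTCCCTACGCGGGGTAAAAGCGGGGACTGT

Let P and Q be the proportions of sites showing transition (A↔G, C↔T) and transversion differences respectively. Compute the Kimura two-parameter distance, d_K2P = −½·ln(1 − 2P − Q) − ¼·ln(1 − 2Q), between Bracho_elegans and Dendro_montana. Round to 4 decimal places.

0.4432

Mismatches occur at site 2 (G↔A, transition), site 5 (C↔T, transition), site 7 (C↔A, transversion), site 14 (A↔T, transversion), site 16 (A↔C, transversion), site 19 (C↔A, transversion), site 20 (A↔C, transversion), site 25 (T↔G, transversion), site 26 (A↔G, transition), site 28 (G↔A, transition), site 31 (C↔A, transversion), site 33 (A↔C, transversion), site 35 (A↔G, transition), site 42 (C↔T, transition).
Of the 14 differences, 6 transitions and 8 transversions over 42 sites: P = 6/42 = 0.142857, Q = 8/42 = 0.190476.
d = −0.5·ln(0.523810) − 0.25·ln(0.619048) = −0.5·(-0.646626) − 0.25·(-0.479572) = 0.4432.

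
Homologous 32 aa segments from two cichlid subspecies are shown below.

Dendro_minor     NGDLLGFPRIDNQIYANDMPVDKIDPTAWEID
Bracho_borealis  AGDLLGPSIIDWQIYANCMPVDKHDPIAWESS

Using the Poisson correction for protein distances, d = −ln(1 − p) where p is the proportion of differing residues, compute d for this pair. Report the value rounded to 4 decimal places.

The sequences differ at positions 1 (N/A), 7 (F/P), 8 (P/S), 9 (R/I), 12 (N/W), 18 (D/C), 24 (I/H), 27 (T/I), 31 (I/S), 32 (D/S).
p = 10/32 = 0.312500.
d = −ln(1 − 0.312500) = −ln(0.687500) = 0.3747.

0.3747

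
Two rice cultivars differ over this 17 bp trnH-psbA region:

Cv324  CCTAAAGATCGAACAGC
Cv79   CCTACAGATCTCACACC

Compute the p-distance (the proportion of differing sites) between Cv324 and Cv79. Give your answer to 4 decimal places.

0.2353

Differing sites — 5:A/C; 11:G/T; 12:A/C; 16:G/C.
There are 4 differences over 17 sites, so p = 4/17 = 0.2353.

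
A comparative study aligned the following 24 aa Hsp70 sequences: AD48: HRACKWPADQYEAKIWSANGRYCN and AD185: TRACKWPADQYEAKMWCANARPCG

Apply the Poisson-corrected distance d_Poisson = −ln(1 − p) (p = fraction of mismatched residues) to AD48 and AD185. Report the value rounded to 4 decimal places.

0.2877

The sequences differ at positions 1 (H/T), 15 (I/M), 17 (S/C), 20 (G/A), 22 (Y/P), 24 (N/G).
p = 6/24 = 0.250000.
d = −ln(1 − 0.250000) = −ln(0.750000) = 0.2877.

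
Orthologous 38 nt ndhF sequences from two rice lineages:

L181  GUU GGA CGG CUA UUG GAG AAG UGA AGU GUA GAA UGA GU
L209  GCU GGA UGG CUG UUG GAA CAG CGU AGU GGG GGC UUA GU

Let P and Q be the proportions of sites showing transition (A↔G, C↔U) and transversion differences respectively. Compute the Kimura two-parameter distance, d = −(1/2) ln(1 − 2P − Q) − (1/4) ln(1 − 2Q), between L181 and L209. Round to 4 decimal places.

Mismatches occur at site 2 (U↔C, transition), site 7 (C↔U, transition), site 12 (A↔G, transition), site 18 (G↔A, transition), site 19 (A↔C, transversion), site 22 (U↔C, transition), site 24 (A↔U, transversion), site 29 (U↔G, transversion), site 30 (A↔G, transition), site 32 (A↔G, transition), site 33 (A↔C, transversion), site 35 (G↔U, transversion).
Of the 12 differences, 7 transitions and 5 transversions over 38 sites: P = 7/38 = 0.184211, Q = 5/38 = 0.131579.
d = −0.5·ln(0.499999) − 0.25·ln(0.736842) = −0.5·(-0.693149) − 0.25·(-0.305382) = 0.4229.

0.4229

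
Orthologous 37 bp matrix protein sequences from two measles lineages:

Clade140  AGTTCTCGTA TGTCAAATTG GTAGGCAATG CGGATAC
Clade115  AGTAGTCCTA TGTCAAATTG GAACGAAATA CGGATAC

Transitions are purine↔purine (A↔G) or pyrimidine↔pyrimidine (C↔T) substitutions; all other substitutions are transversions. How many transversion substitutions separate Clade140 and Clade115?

The sequences differ at positions 4 (T/A, transversion), 5 (C/G, transversion), 8 (G/C, transversion), 22 (T/A, transversion), 24 (G/C, transversion), 26 (C/A, transversion), 30 (G/A, transition).
Of the 7 differences, 1 transition and 6 transversions, so the answer is 6.

6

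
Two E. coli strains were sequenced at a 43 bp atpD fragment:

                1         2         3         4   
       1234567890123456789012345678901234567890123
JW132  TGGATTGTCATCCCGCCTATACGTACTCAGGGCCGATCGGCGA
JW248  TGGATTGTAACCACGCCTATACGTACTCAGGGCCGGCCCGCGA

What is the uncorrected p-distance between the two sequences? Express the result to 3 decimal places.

0.140

Differing sites — 9:C/A; 11:T/C; 13:C/A; 36:A/G; 37:T/C; 39:G/C.
There are 6 differences over 43 sites, so p = 6/43 = 0.140.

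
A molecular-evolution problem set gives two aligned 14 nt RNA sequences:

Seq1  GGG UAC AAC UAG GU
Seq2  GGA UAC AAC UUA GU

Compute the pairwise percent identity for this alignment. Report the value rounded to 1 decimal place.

The sequences differ at positions 3 (G/A), 11 (A/U), 12 (G/A).
11 of the 14 sites match, so the percent identity is 11/14 × 100 = 78.6%.

78.6%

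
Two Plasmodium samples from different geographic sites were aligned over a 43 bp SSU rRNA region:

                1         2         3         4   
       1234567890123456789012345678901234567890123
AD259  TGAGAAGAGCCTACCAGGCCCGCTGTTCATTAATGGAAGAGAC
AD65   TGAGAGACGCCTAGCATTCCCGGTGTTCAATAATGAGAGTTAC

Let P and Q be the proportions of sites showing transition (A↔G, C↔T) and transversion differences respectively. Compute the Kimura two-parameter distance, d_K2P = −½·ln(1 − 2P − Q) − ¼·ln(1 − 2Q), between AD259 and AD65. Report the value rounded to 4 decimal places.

0.3490

Differing sites — 6:A/G (Ti); 7:G/A (Ti); 8:A/C (Tv); 14:C/G (Tv); 17:G/T (Tv); 18:G/T (Tv); 23:C/G (Tv); 30:T/A (Tv); 36:G/A (Ti); 37:A/G (Ti); 40:A/T (Tv); 41:G/T (Tv).
Of the 12 differences, 4 transitions and 8 transversions over 43 sites: P = 4/43 = 0.093023, Q = 8/43 = 0.186047.
d = −0.5·ln(0.627907) − 0.25·ln(0.627906) = −0.5·(-0.465363) − 0.25·(-0.465365) = 0.3490.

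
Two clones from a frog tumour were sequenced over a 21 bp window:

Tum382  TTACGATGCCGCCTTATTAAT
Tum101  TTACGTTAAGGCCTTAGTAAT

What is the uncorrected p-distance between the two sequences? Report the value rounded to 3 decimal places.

The sequences differ at positions 6 (A/T), 8 (G/A), 9 (C/A), 10 (C/G), 17 (T/G).
There are 5 differences over 21 sites, so p = 5/21 = 0.238.

0.238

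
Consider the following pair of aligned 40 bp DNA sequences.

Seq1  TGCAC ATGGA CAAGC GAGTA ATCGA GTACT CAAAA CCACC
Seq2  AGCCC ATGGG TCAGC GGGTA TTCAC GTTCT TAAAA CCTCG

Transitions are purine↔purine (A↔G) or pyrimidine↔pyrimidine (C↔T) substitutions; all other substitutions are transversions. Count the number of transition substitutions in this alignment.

5

The sequences differ at positions 1 (T/A, transversion), 4 (A/C, transversion), 10 (A/G, transition), 11 (C/T, transition), 12 (A/C, transversion), 17 (A/G, transition), 21 (A/T, transversion), 24 (G/A, transition), 25 (A/C, transversion), 28 (A/T, transversion), 31 (C/T, transition), 38 (A/T, transversion), 40 (C/G, transversion).
Of the 13 differences, 5 transitions and 8 transversions, so the answer is 5.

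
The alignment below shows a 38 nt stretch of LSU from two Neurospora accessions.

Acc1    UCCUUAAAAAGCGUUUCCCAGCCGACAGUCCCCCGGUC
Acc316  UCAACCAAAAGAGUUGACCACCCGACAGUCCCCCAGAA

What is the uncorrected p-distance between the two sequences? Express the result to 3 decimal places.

0.289

Mismatches occur at site 3 (C↔A), site 4 (U↔A), site 5 (U↔C), site 6 (A↔C), site 12 (C↔A), site 16 (U↔G), site 17 (C↔A), site 21 (G↔C), site 35 (G↔A), site 37 (U↔A), site 38 (C↔A).
There are 11 differences over 38 sites, so p = 11/38 = 0.289.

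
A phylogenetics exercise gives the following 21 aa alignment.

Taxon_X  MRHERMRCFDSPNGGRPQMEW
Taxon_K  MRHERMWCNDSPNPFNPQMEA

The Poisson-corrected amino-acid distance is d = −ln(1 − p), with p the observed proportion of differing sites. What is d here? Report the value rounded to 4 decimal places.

0.3365

Differing sites — 7:R/W; 9:F/N; 14:G/P; 15:G/F; 16:R/N; 21:W/A.
p = 6/21 = 0.285714.
d = −ln(1 − 0.285714) = −ln(0.714286) = 0.3365.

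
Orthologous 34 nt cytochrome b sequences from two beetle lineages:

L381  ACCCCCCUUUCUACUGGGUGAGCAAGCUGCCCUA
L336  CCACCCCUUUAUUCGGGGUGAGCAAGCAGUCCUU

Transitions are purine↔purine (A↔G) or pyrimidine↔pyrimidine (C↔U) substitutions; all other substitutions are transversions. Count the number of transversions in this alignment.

The sequences differ at positions 1 (A/C, transversion), 3 (C/A, transversion), 11 (C/A, transversion), 13 (A/U, transversion), 15 (U/G, transversion), 28 (U/A, transversion), 30 (C/U, transition), 34 (A/U, transversion).
Of the 8 differences, 1 transition and 7 transversions, so the answer is 7.

7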